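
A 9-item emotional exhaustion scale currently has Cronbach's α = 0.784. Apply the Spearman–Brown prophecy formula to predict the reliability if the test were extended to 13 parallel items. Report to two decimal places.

Length factor m = 13/9 = 1.4444
α' = m·α / (1 + (m−1)·α)
   = 13/9 × 0.784 / (1 + (13/9 − 1) × 0.784)
   = 1.1324 / 1.3484 = 0.84

predicted reliability = 0.84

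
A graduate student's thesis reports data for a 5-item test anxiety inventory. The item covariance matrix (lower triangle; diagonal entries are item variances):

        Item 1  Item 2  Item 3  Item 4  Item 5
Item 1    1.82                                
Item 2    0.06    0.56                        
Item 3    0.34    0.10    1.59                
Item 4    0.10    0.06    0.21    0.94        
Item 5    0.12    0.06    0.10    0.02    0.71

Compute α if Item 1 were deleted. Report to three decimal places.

Remaining items: Item 2, Item 3, Item 4, Item 5 (k = 4).
ΣVar(i) = 0.56 + 1.59 + 0.94 + 0.71 = 3.80
σ²_T = 3.80 + 2 × 0.55 = 4.90
α (item deleted) = (4/3)·(1 − 3.80/4.90) = 0.299

α = 0.299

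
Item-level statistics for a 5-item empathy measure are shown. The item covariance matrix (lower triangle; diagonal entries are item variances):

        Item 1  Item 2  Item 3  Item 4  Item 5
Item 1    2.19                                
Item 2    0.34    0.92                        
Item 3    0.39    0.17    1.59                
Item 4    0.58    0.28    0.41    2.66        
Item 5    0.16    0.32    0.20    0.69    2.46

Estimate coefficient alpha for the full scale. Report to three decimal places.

α = 0.524

ΣVar(i) = 2.19 + 0.92 + 1.59 + 2.66 + 2.46 = 9.82
Sum of off-diagonal covariances = 3.54
σ²_T = 9.82 + 2 × 3.54 = 16.90
α = (k/(k−1))·(1 − ΣVar(i)/σ²_T) = (5/4)·(1 − 9.82/16.90) = 0.524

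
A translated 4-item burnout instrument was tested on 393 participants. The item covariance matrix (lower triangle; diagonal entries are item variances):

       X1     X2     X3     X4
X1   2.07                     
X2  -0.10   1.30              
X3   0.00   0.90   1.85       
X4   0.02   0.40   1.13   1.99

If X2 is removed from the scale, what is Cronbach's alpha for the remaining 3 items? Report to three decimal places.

Remaining items: X1, X3, X4 (k = 3).
Σσᵢ² = 2.07 + 1.85 + 1.99 = 5.91
σ²_total = 5.91 + 2 × 1.15 = 8.21
α (item deleted) = (3/2)·(1 − 5.91/8.21) = 0.420

α = 0.420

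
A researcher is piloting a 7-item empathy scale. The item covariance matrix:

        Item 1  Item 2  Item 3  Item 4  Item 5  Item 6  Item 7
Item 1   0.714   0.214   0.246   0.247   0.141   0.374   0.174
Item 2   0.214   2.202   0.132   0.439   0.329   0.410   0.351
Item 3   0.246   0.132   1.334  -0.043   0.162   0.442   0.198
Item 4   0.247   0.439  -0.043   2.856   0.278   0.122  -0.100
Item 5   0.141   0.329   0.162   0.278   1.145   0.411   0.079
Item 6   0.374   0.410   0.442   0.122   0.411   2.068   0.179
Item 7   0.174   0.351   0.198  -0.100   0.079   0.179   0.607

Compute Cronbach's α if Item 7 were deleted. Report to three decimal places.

Remaining items: Item 1, Item 2, Item 3, Item 4, Item 5, Item 6 (k = 6).
Σσ²ᵢ = 0.714 + 2.202 + 1.334 + 2.856 + 1.145 + 2.068 = 10.319
Var(T) = 10.319 + 2 × 3.904 = 18.127
α (item deleted) = (6/5)·(1 − 10.319/18.127) = 0.517

Cronbach's α = 0.517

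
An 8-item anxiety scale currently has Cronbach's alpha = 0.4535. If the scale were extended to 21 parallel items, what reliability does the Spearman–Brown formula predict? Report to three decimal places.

Length factor m = 21/8 = 2.6250
α' = m·α / (1 + (m−1)·α)
   = 21/8 × 0.4535 / (1 + (21/8 − 1) × 0.4535)
   = 1.1904 / 1.7369 = 0.685

predicted reliability = 0.685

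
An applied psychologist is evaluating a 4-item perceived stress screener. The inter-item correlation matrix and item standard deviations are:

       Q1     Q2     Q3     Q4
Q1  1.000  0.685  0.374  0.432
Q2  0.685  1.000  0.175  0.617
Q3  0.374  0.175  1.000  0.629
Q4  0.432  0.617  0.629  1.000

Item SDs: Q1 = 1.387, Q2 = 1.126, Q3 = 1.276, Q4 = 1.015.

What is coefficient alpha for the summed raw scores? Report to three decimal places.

α = 0.779

Σσ²ᵢ = 1.387² + 1.126² + 1.276² + 1.015² = 5.8500
Covariances σ_ij = r_ij · s_i · s_j:
  σ(Q1,Q2) = 0.685 × 1.387 × 1.126 = 1.0698
  σ(Q1,Q3) = 0.374 × 1.387 × 1.276 = 0.6619
  σ(Q1,Q4) = 0.432 × 1.387 × 1.015 = 0.6082
  σ(Q2,Q3) = 0.175 × 1.126 × 1.276 = 0.2514
  σ(Q2,Q4) = 0.617 × 1.126 × 1.015 = 0.7052
  σ(Q3,Q4) = 0.629 × 1.276 × 1.015 = 0.8146
σ²_T = Σσ²ᵢ + 2·Σσ_ij = 5.8500 + 2 × 4.1111 = 14.0722
α = (4/3)·(1 − 5.8500/14.0722) = 0.779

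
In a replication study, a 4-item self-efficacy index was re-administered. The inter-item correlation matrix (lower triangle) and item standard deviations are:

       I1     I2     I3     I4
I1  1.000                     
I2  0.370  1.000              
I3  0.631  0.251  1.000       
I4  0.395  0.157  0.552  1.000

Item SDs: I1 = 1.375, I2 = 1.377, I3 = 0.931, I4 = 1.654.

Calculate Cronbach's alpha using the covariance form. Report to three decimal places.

α = 0.688

Σσ²ᵢ = 1.375² + 1.377² + 0.931² + 1.654² = 7.3892
Covariances σ_ij = r_ij · s_i · s_j:
  σ(I1,I2) = 0.370 × 1.375 × 1.377 = 0.7005
  σ(I1,I3) = 0.631 × 1.375 × 0.931 = 0.8078
  σ(I1,I4) = 0.395 × 1.375 × 1.654 = 0.8983
  σ(I2,I3) = 0.251 × 1.377 × 0.931 = 0.3218
  σ(I2,I4) = 0.157 × 1.377 × 1.654 = 0.3576
  σ(I3,I4) = 0.552 × 0.931 × 1.654 = 0.8500
σ²_T = Σσ²ᵢ + 2·Σσ_ij = 7.3892 + 2 × 3.9360 = 15.2612
α = (4/3)·(1 − 7.3892/15.2612) = 0.688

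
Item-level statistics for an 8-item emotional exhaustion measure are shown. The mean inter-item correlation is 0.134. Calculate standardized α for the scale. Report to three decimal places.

standardized α = 0.553

Standardized α = k·r̄ / (1 + (k−1)·r̄) = 8 × 0.134 / (1 + 7 × 0.134)
  = 1.0720 / 1.9380 = 0.553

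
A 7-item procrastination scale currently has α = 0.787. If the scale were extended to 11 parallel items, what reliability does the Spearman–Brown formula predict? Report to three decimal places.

Length factor m = 11/7 = 1.5714
α' = m·α / (1 + (m−1)·α)
   = 11/7 × 0.787 / (1 + (11/7 − 1) × 0.787)
   = 1.2367 / 1.4497 = 0.853

predicted reliability = 0.853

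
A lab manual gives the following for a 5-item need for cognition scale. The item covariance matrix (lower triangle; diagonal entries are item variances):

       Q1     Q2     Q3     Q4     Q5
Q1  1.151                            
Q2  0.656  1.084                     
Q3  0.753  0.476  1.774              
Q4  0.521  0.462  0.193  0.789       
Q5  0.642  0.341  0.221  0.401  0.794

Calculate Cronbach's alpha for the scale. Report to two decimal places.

Σσ²ᵢ = 1.151 + 1.084 + 1.774 + 0.789 + 0.794 = 5.592
Sum of off-diagonal covariances = 4.666
σ²_total = 5.592 + 2 × 4.666 = 14.924
α = (k/(k−1))·(1 − Σσ²ᵢ/σ²_total) = (5/4)·(1 − 5.592/14.924) = 0.78

Cronbach's alpha = 0.78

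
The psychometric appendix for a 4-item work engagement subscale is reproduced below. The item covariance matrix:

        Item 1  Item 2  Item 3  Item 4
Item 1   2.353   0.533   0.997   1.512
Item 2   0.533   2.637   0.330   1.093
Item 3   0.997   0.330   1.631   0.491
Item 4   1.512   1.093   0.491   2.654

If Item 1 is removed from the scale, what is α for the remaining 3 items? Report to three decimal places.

Remaining items: Item 2, Item 3, Item 4 (k = 3).
Σσ²ᵢ = 2.637 + 1.631 + 2.654 = 6.922
Var(T) = 6.922 + 2 × 1.914 = 10.750
α (item deleted) = (3/2)·(1 − 6.922/10.750) = 0.534

α = 0.534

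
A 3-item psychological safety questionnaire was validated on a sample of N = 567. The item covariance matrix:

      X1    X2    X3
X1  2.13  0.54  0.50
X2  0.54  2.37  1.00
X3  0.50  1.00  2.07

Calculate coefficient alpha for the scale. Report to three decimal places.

Σσ²ᵢ = 2.13 + 2.37 + 2.07 = 6.57
Sum of the distinct covariances = 2.04
Var(T) = 6.57 + 2 × 2.04 = 10.65
α = (k/(k−1))·(1 − Σσ²ᵢ/Var(T)) = (3/2)·(1 − 6.57/10.65) = 0.575

α = 0.575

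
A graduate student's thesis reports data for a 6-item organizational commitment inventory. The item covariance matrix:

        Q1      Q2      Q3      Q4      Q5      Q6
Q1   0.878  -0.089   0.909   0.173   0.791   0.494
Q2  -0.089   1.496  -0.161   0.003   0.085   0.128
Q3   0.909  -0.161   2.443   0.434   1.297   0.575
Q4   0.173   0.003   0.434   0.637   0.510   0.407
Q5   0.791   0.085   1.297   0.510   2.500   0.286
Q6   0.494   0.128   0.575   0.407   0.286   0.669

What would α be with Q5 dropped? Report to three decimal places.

Remaining items: Q1, Q2, Q3, Q4, Q6 (k = 5).
Σσᵢ² = 0.878 + 1.496 + 2.443 + 0.637 + 0.669 = 6.123
Var(T) = 6.123 + 2 × 2.873 = 11.869
α (item deleted) = (5/4)·(1 − 6.123/11.869) = 0.605

α = 0.605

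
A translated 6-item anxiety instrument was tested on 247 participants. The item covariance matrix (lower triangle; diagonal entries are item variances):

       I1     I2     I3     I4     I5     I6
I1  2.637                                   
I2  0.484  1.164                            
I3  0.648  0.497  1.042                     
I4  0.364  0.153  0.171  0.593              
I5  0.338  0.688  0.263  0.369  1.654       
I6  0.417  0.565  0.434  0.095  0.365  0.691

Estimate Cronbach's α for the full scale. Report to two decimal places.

Σσᵢ² = 2.637 + 1.164 + 1.042 + 0.593 + 1.654 + 0.691 = 7.781
Σ_{i<j} σ_ij = 5.851
σ²_T = 7.781 + 2 × 5.851 = 19.483
α = (k/(k−1))·(1 − Σσᵢ²/σ²_T) = (6/5)·(1 − 7.781/19.483) = 0.72

α = 0.72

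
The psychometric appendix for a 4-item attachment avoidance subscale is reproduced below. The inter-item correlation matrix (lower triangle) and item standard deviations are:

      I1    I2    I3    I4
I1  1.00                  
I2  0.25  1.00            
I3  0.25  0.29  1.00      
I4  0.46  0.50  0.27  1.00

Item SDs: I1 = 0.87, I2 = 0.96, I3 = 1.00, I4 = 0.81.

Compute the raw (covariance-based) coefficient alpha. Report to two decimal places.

coefficient alpha = 0.66

Σσ²ᵢ = 0.87² + 0.96² + 1.00² + 0.81² = 3.3346
Covariances σ_ij = r_ij · s_i · s_j:
  σ(I1,I2) = 0.25 × 0.87 × 0.96 = 0.2088
  σ(I1,I3) = 0.25 × 0.87 × 1.00 = 0.2175
  σ(I1,I4) = 0.46 × 0.87 × 0.81 = 0.3242
  σ(I2,I3) = 0.29 × 0.96 × 1.00 = 0.2784
  σ(I2,I4) = 0.50 × 0.96 × 0.81 = 0.3888
  σ(I3,I4) = 0.27 × 1.00 × 0.81 = 0.2187
σ²_T = Σσ²ᵢ + 2·Σσ_ij = 3.3346 + 2 × 1.6364 = 6.6074
α = (4/3)·(1 − 3.3346/6.6074) = 0.66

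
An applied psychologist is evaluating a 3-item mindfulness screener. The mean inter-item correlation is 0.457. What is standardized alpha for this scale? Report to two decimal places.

Standardized α = k·r̄ / (1 + (k−1)·r̄) = 3 × 0.457 / (1 + 2 × 0.457)
  = 1.3710 / 1.9140 = 0.72

α = 0.72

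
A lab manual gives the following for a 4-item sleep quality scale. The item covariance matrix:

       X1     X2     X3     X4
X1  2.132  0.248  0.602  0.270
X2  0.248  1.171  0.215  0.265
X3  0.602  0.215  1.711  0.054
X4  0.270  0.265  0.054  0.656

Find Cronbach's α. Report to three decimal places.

α = 0.491

Σσ²ᵢ = 2.132 + 1.171 + 1.711 + 0.656 = 5.670
Sum of the distinct covariances = 1.654
σ²_total = 5.670 + 2 × 1.654 = 8.978
α = (k/(k−1))·(1 − Σσ²ᵢ/σ²_total) = (4/3)·(1 − 5.670/8.978) = 0.491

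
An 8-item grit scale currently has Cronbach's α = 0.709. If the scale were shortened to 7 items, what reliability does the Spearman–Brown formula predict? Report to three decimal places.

predicted reliability = 0.681

Length factor m = 7/8 = 0.8750
α' = m·α / (1 − (1−m)·α)
   = 7/8 × 0.709 / (1 − (1 − 7/8) × 0.709)
   = 0.6204 / 0.9114 = 0.681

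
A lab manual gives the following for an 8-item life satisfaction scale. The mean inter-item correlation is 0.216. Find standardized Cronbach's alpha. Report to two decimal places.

Standardized α = k·r̄ / (1 + (k−1)·r̄) = 8 × 0.216 / (1 + 7 × 0.216)
  = 1.7280 / 2.5120 = 0.69

α = 0.69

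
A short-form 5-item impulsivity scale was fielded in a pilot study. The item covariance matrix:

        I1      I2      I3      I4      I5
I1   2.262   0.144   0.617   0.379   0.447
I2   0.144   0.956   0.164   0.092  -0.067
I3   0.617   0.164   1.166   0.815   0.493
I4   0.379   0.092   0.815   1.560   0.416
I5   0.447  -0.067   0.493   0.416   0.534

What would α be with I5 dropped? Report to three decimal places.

Remaining items: I1, I2, I3, I4 (k = 4).
sum of item variances = 2.262 + 0.956 + 1.166 + 1.560 = 5.944
total variance = 5.944 + 2 × 2.211 = 10.366
α (item deleted) = (4/3)·(1 − 5.944/10.366) = 0.569

α = 0.569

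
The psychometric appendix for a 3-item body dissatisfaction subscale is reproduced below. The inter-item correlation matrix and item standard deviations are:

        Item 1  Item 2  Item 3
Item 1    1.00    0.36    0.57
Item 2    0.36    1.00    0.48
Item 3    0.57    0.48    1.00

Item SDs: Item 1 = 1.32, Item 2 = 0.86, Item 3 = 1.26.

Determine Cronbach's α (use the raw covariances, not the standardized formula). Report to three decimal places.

Σσ²ᵢ = 1.32² + 0.86² + 1.26² = 4.0696
Covariances σ_ij = r_ij · s_i · s_j:
  σ(Item 1,Item 2) = 0.36 × 1.32 × 0.86 = 0.4087
  σ(Item 1,Item 3) = 0.57 × 1.32 × 1.26 = 0.9480
  σ(Item 2,Item 3) = 0.48 × 0.86 × 1.26 = 0.5201
σ²_T = Σσ²ᵢ + 2·Σσ_ij = 4.0696 + 2 × 1.8768 = 7.8232
α = (3/2)·(1 − 4.0696/7.8232) = 0.720

Cronbach's α = 0.720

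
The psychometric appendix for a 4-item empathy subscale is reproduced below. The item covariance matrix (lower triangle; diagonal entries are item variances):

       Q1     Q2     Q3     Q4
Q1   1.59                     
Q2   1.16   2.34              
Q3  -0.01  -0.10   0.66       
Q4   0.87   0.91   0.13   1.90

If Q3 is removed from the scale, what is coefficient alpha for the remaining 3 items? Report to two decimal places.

Remaining items: Q1, Q2, Q4 (k = 3).
Σσ²ᵢ = 1.59 + 2.34 + 1.90 = 5.83
Var(T) = 5.83 + 2 × 2.94 = 11.71
α (item deleted) = (3/2)·(1 − 5.83/11.71) = 0.75

coefficient alpha = 0.75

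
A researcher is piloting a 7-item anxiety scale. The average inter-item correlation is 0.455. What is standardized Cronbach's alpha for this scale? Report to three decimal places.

Standardized α = k·r̄ / (1 + (k−1)·r̄) = 7 × 0.455 / (1 + 6 × 0.455)
  = 3.1850 / 3.7300 = 0.854

standardized Cronbach's alpha = 0.854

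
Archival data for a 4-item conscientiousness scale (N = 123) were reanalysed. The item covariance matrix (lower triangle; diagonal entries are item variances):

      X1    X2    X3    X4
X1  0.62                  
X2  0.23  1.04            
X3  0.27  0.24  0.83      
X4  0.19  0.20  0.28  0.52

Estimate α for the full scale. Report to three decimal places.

α = 0.645

Σσᵢ² = 0.62 + 1.04 + 0.83 + 0.52 = 3.01
Σ_{i<j} σ_ij = 1.41
σ²_total = 3.01 + 2 × 1.41 = 5.83
α = (k/(k−1))·(1 − Σσᵢ²/σ²_total) = (4/3)·(1 − 3.01/5.83) = 0.645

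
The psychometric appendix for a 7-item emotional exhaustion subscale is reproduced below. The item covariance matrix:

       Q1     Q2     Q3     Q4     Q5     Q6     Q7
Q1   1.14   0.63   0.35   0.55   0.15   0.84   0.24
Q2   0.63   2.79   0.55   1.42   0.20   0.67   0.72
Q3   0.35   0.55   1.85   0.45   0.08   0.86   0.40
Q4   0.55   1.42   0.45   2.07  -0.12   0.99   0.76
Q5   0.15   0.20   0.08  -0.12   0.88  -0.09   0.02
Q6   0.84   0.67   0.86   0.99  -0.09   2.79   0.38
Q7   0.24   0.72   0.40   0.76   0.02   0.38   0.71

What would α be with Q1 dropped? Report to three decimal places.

α = 0.682

Remaining items: Q2, Q3, Q4, Q5, Q6, Q7 (k = 6).
Σσᵢ² = 2.79 + 1.85 + 2.07 + 0.88 + 2.79 + 0.71 = 11.09
Var(T) = 11.09 + 2 × 7.29 = 25.67
α (item deleted) = (6/5)·(1 − 11.09/25.67) = 0.682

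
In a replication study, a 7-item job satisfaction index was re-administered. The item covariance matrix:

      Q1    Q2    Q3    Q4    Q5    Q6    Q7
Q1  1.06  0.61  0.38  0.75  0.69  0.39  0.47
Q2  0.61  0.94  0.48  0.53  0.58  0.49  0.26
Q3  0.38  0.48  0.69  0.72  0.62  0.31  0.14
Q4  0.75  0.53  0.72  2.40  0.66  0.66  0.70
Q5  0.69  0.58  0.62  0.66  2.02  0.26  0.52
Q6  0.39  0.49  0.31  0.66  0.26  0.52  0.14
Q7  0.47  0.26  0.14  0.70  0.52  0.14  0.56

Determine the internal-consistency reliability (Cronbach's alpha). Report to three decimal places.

Cronbach's alpha = 0.836

Σσ²ᵢ = 1.06 + 0.94 + 0.69 + 2.40 + 2.02 + 0.52 + 0.56 = 8.19
Σ_{i<j} σ_ij = 10.36
σ²_total = 8.19 + 2 × 10.36 = 28.91
α = (k/(k−1))·(1 − Σσ²ᵢ/σ²_total) = (7/6)·(1 − 8.19/28.91) = 0.836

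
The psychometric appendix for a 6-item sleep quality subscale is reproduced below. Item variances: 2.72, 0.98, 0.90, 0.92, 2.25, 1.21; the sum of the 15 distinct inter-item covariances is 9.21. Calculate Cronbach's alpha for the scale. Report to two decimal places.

sum of item variances = 2.72 + 0.98 + 0.90 + 0.92 + 2.25 + 1.21 = 8.98
Sum of distinct covariances = 9.21
Var(T) = sum of item variances + 2·Σcov = 8.98 + 2 × 9.21 = 27.40
α = (6/5)·(1 − 8.98/27.40) = 0.81

α = 0.81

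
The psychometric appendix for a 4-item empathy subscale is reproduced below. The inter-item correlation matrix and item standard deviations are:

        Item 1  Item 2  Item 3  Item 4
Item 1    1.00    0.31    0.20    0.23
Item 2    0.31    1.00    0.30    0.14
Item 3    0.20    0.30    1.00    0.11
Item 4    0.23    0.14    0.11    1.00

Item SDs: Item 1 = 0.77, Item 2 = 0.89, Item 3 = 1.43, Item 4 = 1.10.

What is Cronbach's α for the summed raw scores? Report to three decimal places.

Cronbach's α = 0.483

Σσ²ᵢ = 0.77² + 0.89² + 1.43² + 1.10² = 4.6399
Covariances σ_ij = r_ij · s_i · s_j:
  σ(Item 1,Item 2) = 0.31 × 0.77 × 0.89 = 0.2124
  σ(Item 1,Item 3) = 0.20 × 0.77 × 1.43 = 0.2202
  σ(Item 1,Item 4) = 0.23 × 0.77 × 1.10 = 0.1948
  σ(Item 2,Item 3) = 0.30 × 0.89 × 1.43 = 0.3818
  σ(Item 2,Item 4) = 0.14 × 0.89 × 1.10 = 0.1371
  σ(Item 3,Item 4) = 0.11 × 1.43 × 1.10 = 0.1730
σ²_T = Σσ²ᵢ + 2·Σσ_ij = 4.6399 + 2 × 1.3193 = 7.2785
α = (4/3)·(1 − 4.6399/7.2785) = 0.483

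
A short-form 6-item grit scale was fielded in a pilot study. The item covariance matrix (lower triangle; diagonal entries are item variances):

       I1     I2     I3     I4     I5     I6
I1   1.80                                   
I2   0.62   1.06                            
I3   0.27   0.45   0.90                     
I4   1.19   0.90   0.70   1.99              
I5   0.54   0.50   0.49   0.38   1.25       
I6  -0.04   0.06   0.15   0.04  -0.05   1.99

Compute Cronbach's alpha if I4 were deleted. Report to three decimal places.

Cronbach's alpha = 0.576

Remaining items: I1, I2, I3, I5, I6 (k = 5).
sum of item variances = 1.80 + 1.06 + 0.90 + 1.25 + 1.99 = 7.00
total variance = 7.00 + 2 × 2.99 = 12.98
α (item deleted) = (5/4)·(1 − 7.00/12.98) = 0.576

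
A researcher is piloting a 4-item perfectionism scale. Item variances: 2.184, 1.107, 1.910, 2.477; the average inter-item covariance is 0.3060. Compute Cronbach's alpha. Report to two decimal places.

α = 0.43

ΣVar(i) = 2.184 + 1.107 + 1.910 + 2.477 = 7.678
Sum of the 6 distinct covariances = 6 × 0.3060 = 1.8360
σ²_T = ΣVar(i) + 2·Σcov = 7.678 + 2 × 1.8360 = 11.3500
α = (4/3)·(1 − 7.678/11.3500) = 0.43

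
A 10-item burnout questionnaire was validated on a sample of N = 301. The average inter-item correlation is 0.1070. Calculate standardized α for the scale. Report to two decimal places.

Standardized α = k·r̄ / (1 + (k−1)·r̄) = 10 × 0.1070 / (1 + 9 × 0.1070)
  = 1.0700 / 1.9630 = 0.55

standardized α = 0.55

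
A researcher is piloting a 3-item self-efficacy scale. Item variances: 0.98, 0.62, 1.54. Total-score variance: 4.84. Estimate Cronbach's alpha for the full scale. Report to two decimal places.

Σσ²ᵢ = 0.98 + 0.62 + 1.54 = 3.14
α = (k/(k−1))·(1 − Σσ²ᵢ/σ²_T) = (3/2)·(1 − 3.14/4.84) = 0.53

α = 0.53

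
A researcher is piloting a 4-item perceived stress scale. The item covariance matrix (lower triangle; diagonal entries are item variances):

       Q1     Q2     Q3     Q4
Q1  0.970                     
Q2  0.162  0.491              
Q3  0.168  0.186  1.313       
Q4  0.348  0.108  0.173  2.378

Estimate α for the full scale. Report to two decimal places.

Σσᵢ² = 0.970 + 0.491 + 1.313 + 2.378 = 5.152
Sum of the distinct covariances = 1.145
Var(T) = 5.152 + 2 × 1.145 = 7.442
α = (k/(k−1))·(1 − Σσᵢ²/Var(T)) = (4/3)·(1 − 5.152/7.442) = 0.41

α = 0.41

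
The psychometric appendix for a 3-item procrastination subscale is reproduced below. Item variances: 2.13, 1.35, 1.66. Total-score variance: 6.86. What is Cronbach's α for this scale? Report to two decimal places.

Cronbach's α = 0.38

sum of item variances = 2.13 + 1.35 + 1.66 = 5.14
α = (k/(k−1))·(1 − sum of item variances/Var(T)) = (3/2)·(1 − 5.14/6.86) = 0.38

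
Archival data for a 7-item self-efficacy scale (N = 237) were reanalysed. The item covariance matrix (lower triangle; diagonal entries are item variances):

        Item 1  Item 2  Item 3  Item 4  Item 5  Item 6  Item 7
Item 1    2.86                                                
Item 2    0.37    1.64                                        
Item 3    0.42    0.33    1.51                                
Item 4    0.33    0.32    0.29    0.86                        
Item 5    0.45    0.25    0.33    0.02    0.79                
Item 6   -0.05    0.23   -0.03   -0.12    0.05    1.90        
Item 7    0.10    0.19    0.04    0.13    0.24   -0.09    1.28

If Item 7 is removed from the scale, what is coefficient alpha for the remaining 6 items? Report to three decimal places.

Remaining items: Item 1, Item 2, Item 3, Item 4, Item 5, Item 6 (k = 6).
ΣVar(i) = 2.86 + 1.64 + 1.51 + 0.86 + 0.79 + 1.90 = 9.56
total variance = 9.56 + 2 × 3.19 = 15.94
α (item deleted) = (6/5)·(1 − 9.56/15.94) = 0.480

coefficient alpha = 0.480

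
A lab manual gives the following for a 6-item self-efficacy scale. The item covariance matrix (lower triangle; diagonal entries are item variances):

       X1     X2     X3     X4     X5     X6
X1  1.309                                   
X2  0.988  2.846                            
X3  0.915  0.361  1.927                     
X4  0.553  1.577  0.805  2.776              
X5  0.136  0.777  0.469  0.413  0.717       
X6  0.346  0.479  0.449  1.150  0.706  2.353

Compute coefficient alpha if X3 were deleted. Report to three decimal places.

coefficient alpha = 0.735

Remaining items: X1, X2, X4, X5, X6 (k = 5).
Σσ²ᵢ = 1.309 + 2.846 + 2.776 + 0.717 + 2.353 = 10.001
σ²_total = 10.001 + 2 × 7.125 = 24.251
α (item deleted) = (5/4)·(1 − 10.001/24.251) = 0.735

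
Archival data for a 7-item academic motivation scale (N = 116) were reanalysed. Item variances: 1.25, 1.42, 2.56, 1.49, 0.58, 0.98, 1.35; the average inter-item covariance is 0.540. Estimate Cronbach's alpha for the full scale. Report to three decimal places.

sum of item variances = 1.25 + 1.42 + 2.56 + 1.49 + 0.58 + 0.98 + 1.35 = 9.63
Sum of the 21 distinct covariances = 21 × 0.540 = 11.340
σ²_T = sum of item variances + 2·Σcov = 9.63 + 2 × 11.340 = 32.310
α = (7/6)·(1 − 9.63/32.310) = 0.819

α = 0.819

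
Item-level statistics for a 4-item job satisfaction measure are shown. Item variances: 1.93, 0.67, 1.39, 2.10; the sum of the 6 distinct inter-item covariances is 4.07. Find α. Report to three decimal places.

α = 0.763

ΣVar(i) = 1.93 + 0.67 + 1.39 + 2.10 = 6.09
Sum of distinct covariances = 4.07
total variance = ΣVar(i) + 2·Σcov = 6.09 + 2 × 4.07 = 14.23
α = (4/3)·(1 − 6.09/14.23) = 0.763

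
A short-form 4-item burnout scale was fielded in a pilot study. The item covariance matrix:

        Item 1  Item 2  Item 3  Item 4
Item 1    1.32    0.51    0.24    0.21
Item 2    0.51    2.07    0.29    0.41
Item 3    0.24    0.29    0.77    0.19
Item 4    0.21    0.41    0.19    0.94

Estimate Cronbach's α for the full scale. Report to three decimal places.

Cronbach's α = 0.561

sum of item variances = 1.32 + 2.07 + 0.77 + 0.94 = 5.10
Sum of off-diagonal covariances = 1.85
Var(T) = 5.10 + 2 × 1.85 = 8.80
α = (k/(k−1))·(1 − sum of item variances/Var(T)) = (4/3)·(1 − 5.10/8.80) = 0.561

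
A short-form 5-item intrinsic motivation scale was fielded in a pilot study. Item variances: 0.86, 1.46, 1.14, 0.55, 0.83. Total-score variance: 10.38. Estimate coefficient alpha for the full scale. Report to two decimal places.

ΣVar(i) = 0.86 + 1.46 + 1.14 + 0.55 + 0.83 = 4.84
α = (k/(k−1))·(1 − ΣVar(i)/σ²_T) = (5/4)·(1 − 4.84/10.38) = 0.67

α = 0.67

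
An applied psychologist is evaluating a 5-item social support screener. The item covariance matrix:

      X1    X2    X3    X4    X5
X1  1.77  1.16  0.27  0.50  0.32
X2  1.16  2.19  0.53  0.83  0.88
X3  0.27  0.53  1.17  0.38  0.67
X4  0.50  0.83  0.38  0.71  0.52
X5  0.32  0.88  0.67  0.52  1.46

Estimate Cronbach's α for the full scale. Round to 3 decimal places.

Σσ²ᵢ = 1.77 + 2.19 + 1.17 + 0.71 + 1.46 = 7.30
Σ_{i<j} σ_ij = 6.06
σ²_total = 7.30 + 2 × 6.06 = 19.42
α = (k/(k−1))·(1 − Σσ²ᵢ/σ²_total) = (5/4)·(1 − 7.30/19.42) = 0.780

α = 0.780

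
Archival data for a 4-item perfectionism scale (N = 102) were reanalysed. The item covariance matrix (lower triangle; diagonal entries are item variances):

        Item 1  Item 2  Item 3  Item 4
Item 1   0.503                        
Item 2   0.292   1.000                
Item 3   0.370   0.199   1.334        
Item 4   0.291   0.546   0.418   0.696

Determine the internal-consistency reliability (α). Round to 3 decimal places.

Σσᵢ² = 0.503 + 1.000 + 1.334 + 0.696 = 3.533
Sum of the distinct covariances = 2.116
σ²_T = 3.533 + 2 × 2.116 = 7.765
α = (k/(k−1))·(1 − Σσᵢ²/σ²_T) = (4/3)·(1 − 3.533/7.765) = 0.727

α = 0.727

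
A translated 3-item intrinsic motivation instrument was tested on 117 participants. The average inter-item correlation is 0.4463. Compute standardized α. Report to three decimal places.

standardized α = 0.707

Standardized α = k·r̄ / (1 + (k−1)·r̄) = 3 × 0.4463 / (1 + 2 × 0.4463)
  = 1.3389 / 1.8926 = 0.707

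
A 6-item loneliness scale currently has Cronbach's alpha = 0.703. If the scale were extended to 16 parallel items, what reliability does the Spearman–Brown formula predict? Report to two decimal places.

predicted reliability = 0.86

Length factor m = 16/6 = 2.6667
α' = m·α / (1 + (m−1)·α)
   = 16/6 × 0.703 / (1 + (16/6 − 1) × 0.703)
   = 1.8747 / 2.1717 = 0.86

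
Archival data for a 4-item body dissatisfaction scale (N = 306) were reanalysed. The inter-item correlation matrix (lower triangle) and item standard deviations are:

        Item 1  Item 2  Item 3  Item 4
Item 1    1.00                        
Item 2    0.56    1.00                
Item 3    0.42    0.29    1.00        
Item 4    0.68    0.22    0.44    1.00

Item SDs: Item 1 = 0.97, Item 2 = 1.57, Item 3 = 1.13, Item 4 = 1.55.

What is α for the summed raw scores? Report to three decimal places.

Σσ²ᵢ = 0.97² + 1.57² + 1.13² + 1.55² = 7.0852
Covariances σ_ij = r_ij · s_i · s_j:
  σ(Item 1,Item 2) = 0.56 × 0.97 × 1.57 = 0.8528
  σ(Item 1,Item 3) = 0.42 × 0.97 × 1.13 = 0.4604
  σ(Item 1,Item 4) = 0.68 × 0.97 × 1.55 = 1.0224
  σ(Item 2,Item 3) = 0.29 × 1.57 × 1.13 = 0.5145
  σ(Item 2,Item 4) = 0.22 × 1.57 × 1.55 = 0.5354
  σ(Item 3,Item 4) = 0.44 × 1.13 × 1.55 = 0.7707
σ²_T = Σσ²ᵢ + 2·Σσ_ij = 7.0852 + 2 × 4.1562 = 15.3976
α = (4/3)·(1 − 7.0852/15.3976) = 0.720

α = 0.720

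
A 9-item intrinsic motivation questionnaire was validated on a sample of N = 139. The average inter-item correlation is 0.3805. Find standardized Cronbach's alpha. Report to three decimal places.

Standardized α = k·r̄ / (1 + (k−1)·r̄) = 9 × 0.3805 / (1 + 8 × 0.3805)
  = 3.4245 / 4.0440 = 0.847

standardized Cronbach's alpha = 0.847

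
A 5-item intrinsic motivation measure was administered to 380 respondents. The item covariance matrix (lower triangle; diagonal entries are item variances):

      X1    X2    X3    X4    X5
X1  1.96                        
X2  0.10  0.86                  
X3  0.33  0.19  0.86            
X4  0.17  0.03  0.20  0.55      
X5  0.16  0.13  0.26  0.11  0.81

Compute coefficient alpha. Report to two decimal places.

Σσ²ᵢ = 1.96 + 0.86 + 0.86 + 0.55 + 0.81 = 5.04
Sum of off-diagonal covariances = 1.68
σ²_T = 5.04 + 2 × 1.68 = 8.40
α = (k/(k−1))·(1 − Σσ²ᵢ/σ²_T) = (5/4)·(1 − 5.04/8.40) = 0.50

α = 0.50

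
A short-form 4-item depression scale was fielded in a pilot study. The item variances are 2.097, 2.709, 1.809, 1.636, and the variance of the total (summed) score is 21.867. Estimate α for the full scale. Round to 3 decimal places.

Σσ²ᵢ = 2.097 + 2.709 + 1.809 + 1.636 = 8.251
α = (k/(k−1))·(1 − Σσ²ᵢ/σ²_T) = (4/3)·(1 − 8.251/21.867) = 0.830

α = 0.830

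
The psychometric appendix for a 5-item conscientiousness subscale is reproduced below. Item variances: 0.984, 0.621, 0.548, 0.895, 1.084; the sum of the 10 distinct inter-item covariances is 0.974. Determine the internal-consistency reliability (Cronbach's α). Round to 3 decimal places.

Σσ²ᵢ = 0.984 + 0.621 + 0.548 + 0.895 + 1.084 = 4.132
Sum of distinct covariances = 0.974
Var(T) = Σσ²ᵢ + 2·Σcov = 4.132 + 2 × 0.974 = 6.080
α = (5/4)·(1 − 4.132/6.080) = 0.400

α = 0.400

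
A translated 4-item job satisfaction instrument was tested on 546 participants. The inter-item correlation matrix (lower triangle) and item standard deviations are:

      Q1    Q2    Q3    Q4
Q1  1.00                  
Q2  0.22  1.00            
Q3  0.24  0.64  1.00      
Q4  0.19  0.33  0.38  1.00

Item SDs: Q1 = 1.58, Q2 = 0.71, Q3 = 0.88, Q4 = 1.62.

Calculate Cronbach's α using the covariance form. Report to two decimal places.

Σσ²ᵢ = 1.58² + 0.71² + 0.88² + 1.62² = 6.3993
Covariances σ_ij = r_ij · s_i · s_j:
  σ(Q1,Q2) = 0.22 × 1.58 × 0.71 = 0.2468
  σ(Q1,Q3) = 0.24 × 1.58 × 0.88 = 0.3337
  σ(Q1,Q4) = 0.19 × 1.58 × 1.62 = 0.4863
  σ(Q2,Q3) = 0.64 × 0.71 × 0.88 = 0.3999
  σ(Q2,Q4) = 0.33 × 0.71 × 1.62 = 0.3796
  σ(Q3,Q4) = 0.38 × 0.88 × 1.62 = 0.5417
σ²_T = Σσ²ᵢ + 2·Σσ_ij = 6.3993 + 2 × 2.3880 = 11.1753
α = (4/3)·(1 − 6.3993/11.1753) = 0.57

Cronbach's α = 0.57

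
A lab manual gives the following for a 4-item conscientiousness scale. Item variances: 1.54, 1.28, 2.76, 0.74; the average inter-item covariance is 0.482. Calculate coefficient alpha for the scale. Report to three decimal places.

coefficient alpha = 0.637

Σσᵢ² = 1.54 + 1.28 + 2.76 + 0.74 = 6.32
Sum of the 6 distinct covariances = 6 × 0.482 = 2.892
Var(T) = Σσᵢ² + 2·Σcov = 6.32 + 2 × 2.892 = 12.104
α = (4/3)·(1 − 6.32/12.104) = 0.637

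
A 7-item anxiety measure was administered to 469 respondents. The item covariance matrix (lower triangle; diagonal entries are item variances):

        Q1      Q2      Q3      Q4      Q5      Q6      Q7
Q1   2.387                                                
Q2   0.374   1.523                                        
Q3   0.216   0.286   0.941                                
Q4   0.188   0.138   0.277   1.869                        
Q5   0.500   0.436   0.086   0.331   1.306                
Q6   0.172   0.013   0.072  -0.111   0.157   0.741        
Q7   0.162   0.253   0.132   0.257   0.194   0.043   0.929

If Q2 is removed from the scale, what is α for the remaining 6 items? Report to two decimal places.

α = 0.47

Remaining items: Q1, Q3, Q4, Q5, Q6, Q7 (k = 6).
sum of item variances = 2.387 + 0.941 + 1.869 + 1.306 + 0.741 + 0.929 = 8.173
Var(T) = 8.173 + 2 × 2.676 = 13.525
α (item deleted) = (6/5)·(1 − 8.173/13.525) = 0.47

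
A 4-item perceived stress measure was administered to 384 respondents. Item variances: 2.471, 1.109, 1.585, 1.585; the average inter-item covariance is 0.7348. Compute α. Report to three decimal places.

α = 0.755

sum of item variances = 2.471 + 1.109 + 1.585 + 1.585 = 6.750
Sum of the 6 distinct covariances = 6 × 0.7348 = 4.4088
total variance = sum of item variances + 2·Σcov = 6.750 + 2 × 4.4088 = 15.5676
α = (4/3)·(1 − 6.750/15.5676) = 0.755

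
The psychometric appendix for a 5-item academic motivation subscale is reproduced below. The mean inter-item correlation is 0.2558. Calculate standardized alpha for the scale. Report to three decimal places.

Standardized α = k·r̄ / (1 + (k−1)·r̄) = 5 × 0.2558 / (1 + 4 × 0.2558)
  = 1.2790 / 2.0232 = 0.632

standardized alpha = 0.632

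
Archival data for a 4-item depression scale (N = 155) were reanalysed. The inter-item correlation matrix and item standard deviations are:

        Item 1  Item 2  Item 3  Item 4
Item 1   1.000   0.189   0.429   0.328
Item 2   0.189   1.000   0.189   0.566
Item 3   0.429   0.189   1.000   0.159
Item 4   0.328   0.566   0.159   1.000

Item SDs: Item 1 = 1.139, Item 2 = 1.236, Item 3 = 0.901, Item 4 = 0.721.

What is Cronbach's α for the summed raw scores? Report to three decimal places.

α = 0.618

Σσ²ᵢ = 1.139² + 1.236² + 0.901² + 0.721² = 4.1567
Covariances σ_ij = r_ij · s_i · s_j:
  σ(Item 1,Item 2) = 0.189 × 1.139 × 1.236 = 0.2661
  σ(Item 1,Item 3) = 0.429 × 1.139 × 0.901 = 0.4403
  σ(Item 1,Item 4) = 0.328 × 1.139 × 0.721 = 0.2694
  σ(Item 2,Item 3) = 0.189 × 1.236 × 0.901 = 0.2105
  σ(Item 2,Item 4) = 0.566 × 1.236 × 0.721 = 0.5044
  σ(Item 3,Item 4) = 0.159 × 0.901 × 0.721 = 0.1033
σ²_T = Σσ²ᵢ + 2·Σσ_ij = 4.1567 + 2 × 1.7940 = 7.7447
α = (4/3)·(1 − 4.1567/7.7447) = 0.618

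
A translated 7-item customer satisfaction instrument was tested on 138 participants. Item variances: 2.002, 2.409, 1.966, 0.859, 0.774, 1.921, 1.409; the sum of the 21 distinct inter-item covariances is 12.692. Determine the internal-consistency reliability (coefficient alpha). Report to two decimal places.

Σσᵢ² = 2.002 + 2.409 + 1.966 + 0.859 + 0.774 + 1.921 + 1.409 = 11.340
Sum of distinct covariances = 12.692
total variance = Σσᵢ² + 2·Σcov = 11.340 + 2 × 12.692 = 36.724
α = (7/6)·(1 − 11.340/36.724) = 0.81

coefficient alpha = 0.81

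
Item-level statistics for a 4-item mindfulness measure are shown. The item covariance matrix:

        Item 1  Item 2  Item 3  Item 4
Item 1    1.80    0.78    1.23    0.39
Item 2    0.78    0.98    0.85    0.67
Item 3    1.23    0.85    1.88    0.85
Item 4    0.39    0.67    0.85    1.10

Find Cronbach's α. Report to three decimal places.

ΣVar(i) = 1.80 + 0.98 + 1.88 + 1.10 = 5.76
Sum of off-diagonal covariances = 4.77
Var(T) = 5.76 + 2 × 4.77 = 15.30
α = (k/(k−1))·(1 − ΣVar(i)/Var(T)) = (4/3)·(1 − 5.76/15.30) = 0.831

α = 0.831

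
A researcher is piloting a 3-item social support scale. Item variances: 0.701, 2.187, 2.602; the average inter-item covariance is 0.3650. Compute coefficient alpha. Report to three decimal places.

coefficient alpha = 0.428

sum of item variances = 0.701 + 2.187 + 2.602 = 5.490
Sum of the 3 distinct covariances = 3 × 0.3650 = 1.0950
total variance = sum of item variances + 2·Σcov = 5.490 + 2 × 1.0950 = 7.6800
α = (3/2)·(1 − 5.490/7.6800) = 0.428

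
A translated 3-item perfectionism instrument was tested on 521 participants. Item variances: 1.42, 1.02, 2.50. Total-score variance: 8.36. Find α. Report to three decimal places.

α = 0.614

ΣVar(i) = 1.42 + 1.02 + 2.50 = 4.94
α = (k/(k−1))·(1 − ΣVar(i)/σ²_T) = (3/2)·(1 − 4.94/8.36) = 0.614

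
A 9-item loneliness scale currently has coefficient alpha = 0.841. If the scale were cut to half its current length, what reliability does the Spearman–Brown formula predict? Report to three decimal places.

Length factor m = 1/2
α' = m·α / (1 − (1−m)·α)
   = 1/2 × 0.841 / (1 − (1 − 1/2) × 0.841)
   = 0.4205 / 0.5795 = 0.726

predicted reliability = 0.726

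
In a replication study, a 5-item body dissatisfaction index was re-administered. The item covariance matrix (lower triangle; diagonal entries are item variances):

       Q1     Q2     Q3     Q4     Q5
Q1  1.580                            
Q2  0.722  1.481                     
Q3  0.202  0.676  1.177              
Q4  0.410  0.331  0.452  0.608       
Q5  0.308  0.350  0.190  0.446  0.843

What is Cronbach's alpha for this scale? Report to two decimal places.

α = 0.74

Σσ²ᵢ = 1.580 + 1.481 + 1.177 + 0.608 + 0.843 = 5.689
Sum of the distinct covariances = 4.087
Var(T) = 5.689 + 2 × 4.087 = 13.863
α = (k/(k−1))·(1 − Σσ²ᵢ/Var(T)) = (5/4)·(1 − 5.689/13.863) = 0.74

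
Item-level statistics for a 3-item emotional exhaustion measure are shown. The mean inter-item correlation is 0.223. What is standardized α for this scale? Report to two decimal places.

standardized α = 0.46

Standardized α = k·r̄ / (1 + (k−1)·r̄) = 3 × 0.223 / (1 + 2 × 0.223)
  = 0.6690 / 1.4460 = 0.46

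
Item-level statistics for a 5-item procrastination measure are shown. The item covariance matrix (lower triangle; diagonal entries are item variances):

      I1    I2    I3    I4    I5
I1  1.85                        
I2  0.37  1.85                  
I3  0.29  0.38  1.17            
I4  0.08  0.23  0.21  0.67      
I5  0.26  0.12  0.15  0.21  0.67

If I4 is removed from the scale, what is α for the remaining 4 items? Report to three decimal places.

α = 0.482

Remaining items: I1, I2, I3, I5 (k = 4).
Σσᵢ² = 1.85 + 1.85 + 1.17 + 0.67 = 5.54
σ²_T = 5.54 + 2 × 1.57 = 8.68
α (item deleted) = (4/3)·(1 − 5.54/8.68) = 0.482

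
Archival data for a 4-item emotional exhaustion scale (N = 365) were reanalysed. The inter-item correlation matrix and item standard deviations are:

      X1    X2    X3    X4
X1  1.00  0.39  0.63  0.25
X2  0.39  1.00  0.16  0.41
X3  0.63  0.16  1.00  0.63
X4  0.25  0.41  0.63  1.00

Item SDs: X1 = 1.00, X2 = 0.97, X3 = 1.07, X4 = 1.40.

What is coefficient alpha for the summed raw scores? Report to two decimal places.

coefficient alpha = 0.73

Σσ²ᵢ = 1.00² + 0.97² + 1.07² + 1.40² = 5.0458
Covariances σ_ij = r_ij · s_i · s_j:
  σ(X1,X2) = 0.39 × 1.00 × 0.97 = 0.3783
  σ(X1,X3) = 0.63 × 1.00 × 1.07 = 0.6741
  σ(X1,X4) = 0.25 × 1.00 × 1.40 = 0.3500
  σ(X2,X3) = 0.16 × 0.97 × 1.07 = 0.1661
  σ(X2,X4) = 0.41 × 0.97 × 1.40 = 0.5568
  σ(X3,X4) = 0.63 × 1.07 × 1.40 = 0.9437
σ²_T = Σσ²ᵢ + 2·Σσ_ij = 5.0458 + 2 × 3.0690 = 11.1838
α = (4/3)·(1 − 5.0458/11.1838) = 0.73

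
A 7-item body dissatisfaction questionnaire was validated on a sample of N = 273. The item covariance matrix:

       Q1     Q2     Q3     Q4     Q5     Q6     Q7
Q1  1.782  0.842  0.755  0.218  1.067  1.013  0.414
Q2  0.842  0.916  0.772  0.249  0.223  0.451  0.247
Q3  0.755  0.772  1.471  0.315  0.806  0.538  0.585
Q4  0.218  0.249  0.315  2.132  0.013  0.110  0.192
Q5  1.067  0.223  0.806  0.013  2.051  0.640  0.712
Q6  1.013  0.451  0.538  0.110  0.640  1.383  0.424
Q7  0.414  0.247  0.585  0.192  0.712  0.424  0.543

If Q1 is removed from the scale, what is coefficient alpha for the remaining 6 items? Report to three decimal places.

coefficient alpha = 0.716

Remaining items: Q2, Q3, Q4, Q5, Q6, Q7 (k = 6).
Σσᵢ² = 0.916 + 1.471 + 2.132 + 2.051 + 1.383 + 0.543 = 8.496
σ²_T = 8.496 + 2 × 6.277 = 21.050
α (item deleted) = (6/5)·(1 − 8.496/21.050) = 0.716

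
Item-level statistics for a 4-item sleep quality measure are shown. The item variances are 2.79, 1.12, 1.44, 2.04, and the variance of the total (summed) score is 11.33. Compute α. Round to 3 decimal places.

α = 0.464

sum of item variances = 2.79 + 1.12 + 1.44 + 2.04 = 7.39
α = (k/(k−1))·(1 − sum of item variances/σ²_total) = (4/3)·(1 − 7.39/11.33) = 0.464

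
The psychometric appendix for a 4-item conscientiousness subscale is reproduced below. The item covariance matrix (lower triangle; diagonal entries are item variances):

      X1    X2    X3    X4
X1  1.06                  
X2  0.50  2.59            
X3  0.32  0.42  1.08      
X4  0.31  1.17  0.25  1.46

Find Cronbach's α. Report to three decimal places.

Cronbach's α = 0.653

Σσ²ᵢ = 1.06 + 2.59 + 1.08 + 1.46 = 6.19
Sum of off-diagonal covariances = 2.97
Var(T) = 6.19 + 2 × 2.97 = 12.13
α = (k/(k−1))·(1 − Σσ²ᵢ/Var(T)) = (4/3)·(1 − 6.19/12.13) = 0.653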